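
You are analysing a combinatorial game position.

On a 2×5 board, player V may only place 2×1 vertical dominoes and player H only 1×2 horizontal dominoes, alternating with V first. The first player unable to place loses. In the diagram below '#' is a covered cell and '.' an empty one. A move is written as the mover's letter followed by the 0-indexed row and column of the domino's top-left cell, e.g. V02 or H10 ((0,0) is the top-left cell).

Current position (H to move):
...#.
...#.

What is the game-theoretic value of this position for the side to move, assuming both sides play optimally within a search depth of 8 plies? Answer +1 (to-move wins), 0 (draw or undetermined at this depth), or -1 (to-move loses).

ply 1, H at ...#./...#. | H00=-1→##.#./...#.*; H01=-1→.###./...#.; H10=-1→...#./##.#.; H11=-1→...#./.###.
ply 2, V at ##.#./...#. | V02=+1→####./..##.*; V04=-1→##.##/...##
ply 3, H at ####./..##. | H10=-1→####./####.*
ply 4, V at ####./####. | V04=+1→#####/#####*
ply 5: #####/##### is terminal -1 (H); from ...#./...#. depth 8

value(...#./...#., H) = -1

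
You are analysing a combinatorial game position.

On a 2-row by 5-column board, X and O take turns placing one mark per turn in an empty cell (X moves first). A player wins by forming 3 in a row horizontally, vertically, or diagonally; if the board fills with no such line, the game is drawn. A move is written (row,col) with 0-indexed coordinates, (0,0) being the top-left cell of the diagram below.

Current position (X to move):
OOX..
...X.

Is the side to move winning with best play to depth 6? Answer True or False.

[OOX../...X.] X move#1: (0,3):+1/OOXX./...X.*, (0,4):+1/OOX.X/...X., (1,0):+0/OOX../X..X., (1,1):+0/OOX../.X.X., (1,2):+1/OOX../..XX., (1,4):+0/OOX../...XX
[OOXX./...X.] O move#2: (0,4):-1/OOXXO/...X.*, (1,0):-1/OOXX./O..X., (1,1):-1/OOXX./.O.X., (1,2):-1/OOXX./..OX., (1,4):-1/OOXX./...XO
[OOXXO/...X.] X move#3: (1,0):+0/OOXXO/X..X., (1,1):+0/OOXXO/.X.X., (1,2):+1/OOXXO/..XX.*, (1,4):+0/OOXXO/...XX
[OOXXO/..XX.] O move#4: (1,0):-1/OOXXO/O.XX.*, (1,1):-1/OOXXO/.OXX., (1,4):-1/OOXXO/..XXO
[OOXXO/O.XX.] X move#5: (1,1):+1/OOXXO/OXXX.*, (1,4):+1/OOXXO/O.XXX
[OOXXO/OXXX.] end (terminal -1, O#6); searched OOX../...X. to 6

X winning at [OOX../...X.]: True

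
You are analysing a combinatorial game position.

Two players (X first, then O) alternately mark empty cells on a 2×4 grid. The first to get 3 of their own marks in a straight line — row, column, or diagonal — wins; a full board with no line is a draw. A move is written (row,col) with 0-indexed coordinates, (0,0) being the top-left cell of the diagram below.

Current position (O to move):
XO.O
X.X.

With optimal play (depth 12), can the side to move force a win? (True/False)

p1 O@[XO.O/X.X.]: (0,2)[XOOO/X.X.]+1* (1,1)[XO.O/XOX.]+0 (1,3)[XO.O/X.XO]-1
p2 X@[XOOO/X.X.] terminal -1; root [XO.O/X.X.] d12

O winning at [XO.O/X.X.]: True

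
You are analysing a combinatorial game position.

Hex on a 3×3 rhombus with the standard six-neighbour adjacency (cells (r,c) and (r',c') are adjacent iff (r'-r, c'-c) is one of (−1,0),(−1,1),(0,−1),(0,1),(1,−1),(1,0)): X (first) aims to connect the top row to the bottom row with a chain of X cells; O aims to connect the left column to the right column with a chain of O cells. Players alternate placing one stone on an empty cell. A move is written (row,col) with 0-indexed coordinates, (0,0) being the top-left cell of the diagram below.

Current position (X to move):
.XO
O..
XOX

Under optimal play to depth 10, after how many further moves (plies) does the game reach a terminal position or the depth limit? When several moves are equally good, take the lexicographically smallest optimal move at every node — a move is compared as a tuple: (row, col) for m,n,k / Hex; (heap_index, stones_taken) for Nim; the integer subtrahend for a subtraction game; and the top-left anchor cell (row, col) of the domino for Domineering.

ply 1, X at .XO/O../XOX | (0,0)=-1→XXO/O../XOX; (1,1)=+1→.XO/OX./XOX*; (1,2)=-1→.XO/O.X/XOX
ply 2: .XO/OX./XOX is terminal -1 (O); from .XO/O../XOX depth 10

PV length from [.XO/O../XOX]: 1 ply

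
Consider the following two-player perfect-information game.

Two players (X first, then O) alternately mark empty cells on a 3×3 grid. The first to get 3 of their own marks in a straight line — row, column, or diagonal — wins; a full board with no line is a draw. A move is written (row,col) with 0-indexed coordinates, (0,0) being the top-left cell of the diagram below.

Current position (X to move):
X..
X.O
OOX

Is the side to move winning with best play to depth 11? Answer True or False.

ply 1, X at X../X.O/OOX | (0,1)=+1→XX./X.O/OOX*; (0,2)=+1→X.X/X.O/OOX; (1,1)=+1→X../XXO/OOX
ply 2, O at XX./X.O/OOX | (0,2)=-1→XXO/X.O/OOX*; (1,1)=-1→XX./XOO/OOX
ply 3, X at XXO/X.O/OOX | (1,1)=+1→XXO/XXO/OOX*
ply 4: XXO/XXO/OOX is terminal -1 (O); from X../X.O/OOX depth 11

X winning at [X../X.O/OOX]: True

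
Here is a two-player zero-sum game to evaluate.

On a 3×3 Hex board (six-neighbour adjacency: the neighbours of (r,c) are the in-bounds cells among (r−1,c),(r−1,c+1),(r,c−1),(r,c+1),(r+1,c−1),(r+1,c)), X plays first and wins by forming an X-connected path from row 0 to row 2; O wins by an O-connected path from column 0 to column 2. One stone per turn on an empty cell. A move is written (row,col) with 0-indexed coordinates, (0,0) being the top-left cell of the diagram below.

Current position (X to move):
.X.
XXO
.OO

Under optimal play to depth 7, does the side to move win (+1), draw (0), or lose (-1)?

value(.X./XXO/.OO, X) = +1

ply 1, X at .X./XXO/.OO | (0,0)=-1→XX./XXO/.OO; (0,2)=-1→.XX/XXO/.OO; (2,0)=+1→.X./XXO/XOO*
ply 2: .X./XXO/XOO is terminal -1 (O); from .X./XXO/.OO depth 7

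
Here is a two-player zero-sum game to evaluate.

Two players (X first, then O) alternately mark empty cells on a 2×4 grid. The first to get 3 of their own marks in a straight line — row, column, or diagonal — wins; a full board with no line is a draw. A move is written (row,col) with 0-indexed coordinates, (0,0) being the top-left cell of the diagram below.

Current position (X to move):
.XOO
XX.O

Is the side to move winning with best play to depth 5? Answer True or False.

X winning at [.XOO/XX.O]: True

ply 1, X at .XOO/XX.O | (0,0)=+0→XXOO/XX.O; (1,2)=+1→.XOO/XXXO*
ply 2: .XOO/XXXO is terminal -1 (O); from .XOO/XX.O depth 5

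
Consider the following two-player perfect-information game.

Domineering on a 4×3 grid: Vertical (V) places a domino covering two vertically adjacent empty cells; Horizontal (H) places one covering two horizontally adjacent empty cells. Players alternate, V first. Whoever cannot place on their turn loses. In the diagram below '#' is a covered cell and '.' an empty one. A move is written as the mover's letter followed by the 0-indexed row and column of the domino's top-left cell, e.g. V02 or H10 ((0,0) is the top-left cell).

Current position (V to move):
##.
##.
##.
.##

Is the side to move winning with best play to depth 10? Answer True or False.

ply 1, V at ##./##./##./.## | V02=+1→###/###/##./.##*; V12=+1→##./###/###/.##
ply 2: ###/###/##./.## is terminal -1 (H); from ##./##./##./.## depth 10

V winning at [##./##./##./.##]: True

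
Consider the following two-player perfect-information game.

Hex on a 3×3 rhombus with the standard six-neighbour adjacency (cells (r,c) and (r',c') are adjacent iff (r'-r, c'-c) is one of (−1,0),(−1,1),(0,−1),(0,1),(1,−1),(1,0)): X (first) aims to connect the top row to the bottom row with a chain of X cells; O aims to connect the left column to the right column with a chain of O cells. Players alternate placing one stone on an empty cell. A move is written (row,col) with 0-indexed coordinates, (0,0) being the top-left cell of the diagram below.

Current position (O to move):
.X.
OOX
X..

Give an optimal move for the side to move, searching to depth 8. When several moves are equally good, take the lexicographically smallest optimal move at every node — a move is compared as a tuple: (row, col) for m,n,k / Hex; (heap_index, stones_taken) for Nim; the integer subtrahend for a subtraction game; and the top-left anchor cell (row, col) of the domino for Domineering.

O's best at [.X./OOX/X..]: (0,2)

ply 1, O at .X./OOX/X.. | (0,0)=-1→OX./OOX/X..; (0,2)=+1→.XO/OOX/X..*; (2,1)=+1→.X./OOX/XO.; (2,2)=+1→.X./OOX/X.O
ply 2: .XO/OOX/X.. is terminal -1 (X); from .X./OOX/X.. depth 8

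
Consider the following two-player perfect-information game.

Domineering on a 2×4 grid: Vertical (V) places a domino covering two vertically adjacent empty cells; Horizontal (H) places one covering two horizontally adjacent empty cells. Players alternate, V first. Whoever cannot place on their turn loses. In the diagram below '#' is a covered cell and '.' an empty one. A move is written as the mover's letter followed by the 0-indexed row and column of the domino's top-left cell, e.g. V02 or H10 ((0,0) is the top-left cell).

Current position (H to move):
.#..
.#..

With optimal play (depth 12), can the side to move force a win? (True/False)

H winning at [.#../.#..]: True

p1 H@[.#../.#..]: H02[.###/.#..]+1* H12[.#../.###]+1
p2 V@[.###/.#..]: V00[####/##..]-1*
p3 H@[####/##..]: H12[####/####]+1*
p4 V@[####/####] terminal -1; root [.#../.#..] d12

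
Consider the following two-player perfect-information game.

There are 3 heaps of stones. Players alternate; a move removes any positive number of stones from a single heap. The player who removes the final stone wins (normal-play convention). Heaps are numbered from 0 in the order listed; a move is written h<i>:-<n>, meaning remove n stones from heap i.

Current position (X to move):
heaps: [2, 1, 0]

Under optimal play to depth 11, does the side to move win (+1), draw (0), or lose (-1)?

p1 X@[(2,1,0)]: h0:-1[(1,1,0)]+1* h0:-2[(0,1,0)]-1 h1:-1[(2,0,0)]-1
p2 O@[(1,1,0)]: h0:-1[(0,1,0)]-1* h1:-1[(1,0,0)]-1
p3 X@[(0,1,0)]: h1:-1[(0,0,0)]+1*
p4 O@[(0,0,0)] terminal -1; root [(2,1,0)] d11

value((2,1,0), X) = +1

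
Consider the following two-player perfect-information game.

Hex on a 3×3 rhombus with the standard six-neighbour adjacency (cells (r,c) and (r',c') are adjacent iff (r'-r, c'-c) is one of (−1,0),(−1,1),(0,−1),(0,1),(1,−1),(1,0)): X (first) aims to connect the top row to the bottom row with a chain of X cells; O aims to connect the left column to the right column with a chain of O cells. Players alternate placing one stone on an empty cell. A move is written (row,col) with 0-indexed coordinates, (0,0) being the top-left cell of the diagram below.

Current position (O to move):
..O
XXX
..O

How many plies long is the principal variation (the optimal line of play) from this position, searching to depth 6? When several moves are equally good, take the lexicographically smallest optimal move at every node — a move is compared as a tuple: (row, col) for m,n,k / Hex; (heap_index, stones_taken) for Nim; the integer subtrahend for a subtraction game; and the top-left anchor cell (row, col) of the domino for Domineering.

PV length from [..O/XXX/..O]: 4 plies

p1 O@[..O/XXX/..O]: (0,0)[O.O/XXX/..O]-1* (0,1)[.OO/XXX/..O]-1 (2,0)[..O/XXX/O.O]-1 (2,1)[..O/XXX/.OO]-1
p2 X@[O.O/XXX/..O]: (0,1)[OXO/XXX/..O]+1* (2,0)[O.O/XXX/X.O]-1 (2,1)[O.O/XXX/.XO]-1
p3 O@[OXO/XXX/..O]: (2,0)[OXO/XXX/O.O]-1* (2,1)[OXO/XXX/.OO]-1
p4 X@[OXO/XXX/O.O]: (2,1)[OXO/XXX/OXO]+1*
p5 O@[OXO/XXX/OXO] terminal -1; root [..O/XXX/..O] d6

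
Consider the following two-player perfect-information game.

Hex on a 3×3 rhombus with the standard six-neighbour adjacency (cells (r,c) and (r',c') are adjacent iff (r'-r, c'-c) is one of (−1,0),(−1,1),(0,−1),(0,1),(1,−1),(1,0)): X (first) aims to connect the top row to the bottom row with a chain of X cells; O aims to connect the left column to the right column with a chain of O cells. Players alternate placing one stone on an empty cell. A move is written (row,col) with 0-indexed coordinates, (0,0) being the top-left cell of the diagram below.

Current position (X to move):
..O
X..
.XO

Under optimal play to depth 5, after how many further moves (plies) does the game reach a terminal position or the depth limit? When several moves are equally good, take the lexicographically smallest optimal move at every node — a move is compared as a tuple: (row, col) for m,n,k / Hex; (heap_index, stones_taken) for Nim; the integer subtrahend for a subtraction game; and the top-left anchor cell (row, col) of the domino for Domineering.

PV length from [..O/X../.XO]: 3 plies

ply 1, X at ..O/X../.XO | (0,0)=+1→X.O/X../.XO*; (0,1)=+1→.XO/X../.XO; (1,1)=+1→..O/XX./.XO; (1,2)=+1→..O/X.X/.XO; (2,0)=+1→..O/X../XXO
ply 2, O at X.O/X../.XO | (0,1)=-1→XOO/X../.XO*; (1,1)=-1→X.O/XO./.XO; (1,2)=-1→X.O/X.O/.XO; (2,0)=-1→X.O/X../OXO
ply 3, X at XOO/X../.XO | (1,1)=+1→XOO/XX./.XO*; (1,2)=+1→XOO/X.X/.XO; (2,0)=+1→XOO/X../XXO
ply 4: XOO/XX./.XO is terminal -1 (O); from ..O/X../.XO depth 5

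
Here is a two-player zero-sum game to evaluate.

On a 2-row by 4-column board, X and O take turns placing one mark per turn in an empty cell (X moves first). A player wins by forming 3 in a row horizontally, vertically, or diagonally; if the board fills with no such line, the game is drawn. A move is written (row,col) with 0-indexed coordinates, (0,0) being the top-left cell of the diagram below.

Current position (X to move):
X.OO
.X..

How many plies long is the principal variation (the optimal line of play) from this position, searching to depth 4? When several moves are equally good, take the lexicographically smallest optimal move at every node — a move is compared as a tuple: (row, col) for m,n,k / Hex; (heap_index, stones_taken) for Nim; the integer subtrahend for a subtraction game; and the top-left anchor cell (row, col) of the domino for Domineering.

[X.OO/.X..] X move#1: (0,1):+0/XXOO/.X..*, (1,0):-1/X.OO/XX.., (1,2):-1/X.OO/.XX., (1,3):-1/X.OO/.X.X
[XXOO/.X..] O move#2: (1,0):+0/XXOO/OX..*, (1,2):+0/XXOO/.XO., (1,3):+0/XXOO/.X.O
[XXOO/OX..] X move#3: (1,2):+0/XXOO/OXX.*, (1,3):+0/XXOO/OX.X
[XXOO/OXX.] O move#4: (1,3):+0/XXOO/OXXO*
[XXOO/OXXO] end (terminal +0, X#5); searched X.OO/.X.. to 4

PV length from [X.OO/.X..]: 4 plies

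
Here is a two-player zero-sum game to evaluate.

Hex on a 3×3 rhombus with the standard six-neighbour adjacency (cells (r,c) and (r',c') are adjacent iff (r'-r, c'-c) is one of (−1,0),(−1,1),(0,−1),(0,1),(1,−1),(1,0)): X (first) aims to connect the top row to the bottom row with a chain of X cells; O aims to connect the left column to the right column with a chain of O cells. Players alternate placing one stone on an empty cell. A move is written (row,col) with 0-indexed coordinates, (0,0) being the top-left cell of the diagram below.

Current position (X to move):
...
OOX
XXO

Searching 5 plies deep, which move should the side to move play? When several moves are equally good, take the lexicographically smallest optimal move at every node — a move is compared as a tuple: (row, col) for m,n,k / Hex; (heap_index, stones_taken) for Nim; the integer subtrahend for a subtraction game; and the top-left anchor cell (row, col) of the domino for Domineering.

X's best at [.../OOX/XXO]: (0,2)

ply 1, X at .../OOX/XXO | (0,0)=-1→X../OOX/XXO; (0,1)=-1→.X./OOX/XXO; (0,2)=+1→..X/OOX/XXO*
ply 2: ..X/OOX/XXO is terminal -1 (O); from .../OOX/XXO depth 5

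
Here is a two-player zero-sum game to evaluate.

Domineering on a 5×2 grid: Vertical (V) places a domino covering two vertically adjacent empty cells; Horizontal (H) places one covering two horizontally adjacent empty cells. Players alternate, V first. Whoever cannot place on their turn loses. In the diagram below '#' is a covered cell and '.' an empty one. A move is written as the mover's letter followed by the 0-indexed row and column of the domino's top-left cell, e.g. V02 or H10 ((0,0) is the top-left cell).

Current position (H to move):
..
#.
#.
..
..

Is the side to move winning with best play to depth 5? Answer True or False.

ply 1, H at ../#./#./../.. | H00=-1→##/#./#./../..; H30=+1→../#./#./##/..*; H40=+1→../#./#./../##
ply 2, V at ../#./#./##/.. | V01=-1→.#/##/#./##/..*; V11=-1→../##/##/##/..
ply 3, H at .#/##/#./##/.. | H40=+1→.#/##/#./##/##*
ply 4: .#/##/#./##/## is terminal -1 (V); from ../#./#./../.. depth 5

H winning at [../#./#./../..]: True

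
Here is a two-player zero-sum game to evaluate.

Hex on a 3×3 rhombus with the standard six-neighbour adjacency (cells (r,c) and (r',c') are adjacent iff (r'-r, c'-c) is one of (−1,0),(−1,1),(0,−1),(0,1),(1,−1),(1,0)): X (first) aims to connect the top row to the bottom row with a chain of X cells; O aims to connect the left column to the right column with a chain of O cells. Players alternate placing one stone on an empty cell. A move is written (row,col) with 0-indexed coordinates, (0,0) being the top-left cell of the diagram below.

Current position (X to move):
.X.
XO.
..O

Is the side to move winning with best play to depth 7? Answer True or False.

p1 X@[.X./XO./..O]: (0,0)[XX./XO./..O]-1 (0,2)[.XX/XO./..O]-1 (1,2)[.X./XOX/..O]-1 (2,0)[.X./XO./X.O]+1* (2,1)[.X./XO./.XO]-1
p2 O@[.X./XO./X.O] terminal -1; root [.X./XO./..O] d7

X winning at [.X./XO./..O]: True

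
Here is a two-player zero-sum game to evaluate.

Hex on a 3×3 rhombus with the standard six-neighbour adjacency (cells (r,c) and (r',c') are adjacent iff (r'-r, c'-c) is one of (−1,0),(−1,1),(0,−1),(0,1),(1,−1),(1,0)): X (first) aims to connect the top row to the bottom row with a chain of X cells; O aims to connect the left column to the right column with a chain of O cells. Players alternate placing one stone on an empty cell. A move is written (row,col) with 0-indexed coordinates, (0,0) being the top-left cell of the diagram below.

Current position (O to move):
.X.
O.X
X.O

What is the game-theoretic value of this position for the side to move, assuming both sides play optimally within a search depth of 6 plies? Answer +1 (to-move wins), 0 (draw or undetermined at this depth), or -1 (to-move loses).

value(.X./O.X/X.O, O) = +1

[.X./O.X/X.O] O move#1: (0,0):-1/OX./O.X/X.O, (0,2):-1/.XO/O.X/X.O, (1,1):+1/.X./OOX/X.O*, (2,1):-1/.X./O.X/XOO
[.X./OOX/X.O] X move#2: (0,0):-1/XX./OOX/X.O*, (0,2):-1/.XX/OOX/X.O, (2,1):-1/.X./OOX/XXO
[XX./OOX/X.O] O move#3: (0,2):+1/XXO/OOX/X.O*, (2,1):+1/XX./OOX/XOO
[XXO/OOX/X.O] end (terminal -1, X#4); searched .X./O.X/X.O to 6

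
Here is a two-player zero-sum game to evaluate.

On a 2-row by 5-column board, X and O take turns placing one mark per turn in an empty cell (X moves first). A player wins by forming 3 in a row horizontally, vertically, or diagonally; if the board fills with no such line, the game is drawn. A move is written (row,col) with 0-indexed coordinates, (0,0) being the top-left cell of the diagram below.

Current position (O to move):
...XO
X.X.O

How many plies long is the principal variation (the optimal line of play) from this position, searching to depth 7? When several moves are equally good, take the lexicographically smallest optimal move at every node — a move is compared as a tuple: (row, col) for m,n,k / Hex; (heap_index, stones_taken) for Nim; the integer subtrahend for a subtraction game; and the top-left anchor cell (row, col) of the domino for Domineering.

PV length from [...XO/X.X.O]: 5 plies

[...XO/X.X.O] O move#1: (0,0):-1/O..XO/X.X.O, (0,1):-1/.O.XO/X.X.O, (0,2):-1/..OXO/X.X.O, (1,1):+0/...XO/XOX.O*, (1,3):-1/...XO/X.XOO
[...XO/XOX.O] X move#2: (0,0):+0/X..XO/XOX.O*, (0,1):+0/.X.XO/XOX.O, (0,2):+0/..XXO/XOX.O, (1,3):+0/...XO/XOXXO
[X..XO/XOX.O] O move#3: (0,1):+0/XO.XO/XOX.O*, (0,2):+0/X.OXO/XOX.O, (1,3):+0/X..XO/XOXOO
[XO.XO/XOX.O] X move#4: (0,2):+0/XOXXO/XOX.O*, (1,3):+0/XO.XO/XOXXO
[XOXXO/XOX.O] O move#5: (1,3):+0/XOXXO/XOXOO*
[XOXXO/XOXOO] end (terminal +0, X#6); searched ...XO/X.X.O to 7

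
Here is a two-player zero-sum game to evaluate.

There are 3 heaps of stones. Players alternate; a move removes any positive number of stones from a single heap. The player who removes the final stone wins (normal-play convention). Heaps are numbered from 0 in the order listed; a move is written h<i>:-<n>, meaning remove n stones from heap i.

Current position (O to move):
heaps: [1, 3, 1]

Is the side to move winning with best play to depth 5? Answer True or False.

O winning at [(1,3,1)]: True

p1 O@[(1,3,1)]: h0:-1[(0,3,1)]-1 h1:-1[(1,2,1)]-1 h1:-2[(1,1,1)]-1 h1:-3[(1,0,1)]+1* h2:-1[(1,3,0)]-1
p2 X@[(1,0,1)]: h0:-1[(0,0,1)]-1* h2:-1[(1,0,0)]-1
p3 O@[(0,0,1)]: h2:-1[(0,0,0)]+1*
p4 X@[(0,0,0)] terminal -1; root [(1,3,1)] d5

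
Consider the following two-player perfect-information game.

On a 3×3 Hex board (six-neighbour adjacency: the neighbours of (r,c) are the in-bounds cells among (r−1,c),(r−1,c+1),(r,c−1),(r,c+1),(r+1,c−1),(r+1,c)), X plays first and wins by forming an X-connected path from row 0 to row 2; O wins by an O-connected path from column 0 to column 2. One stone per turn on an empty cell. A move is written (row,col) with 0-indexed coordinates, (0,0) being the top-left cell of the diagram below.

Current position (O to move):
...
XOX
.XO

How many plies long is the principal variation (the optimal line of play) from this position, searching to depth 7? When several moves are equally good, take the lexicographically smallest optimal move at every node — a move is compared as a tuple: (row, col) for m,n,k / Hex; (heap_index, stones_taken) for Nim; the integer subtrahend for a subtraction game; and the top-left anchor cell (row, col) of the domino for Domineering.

PV length from [.../XOX/.XO]: 4 plies

p1 O@[.../XOX/.XO]: (0,0)[O../XOX/.XO]-1* (0,1)[.O./XOX/.XO]-1 (0,2)[..O/XOX/.XO]-1 (2,0)[.../XOX/OXO]-1
p2 X@[O../XOX/.XO]: (0,1)[OX./XOX/.XO]+1* (0,2)[O.X/XOX/.XO]+1 (2,0)[O../XOX/XXO]+1
p3 O@[OX./XOX/.XO]: (0,2)[OXO/XOX/.XO]-1* (2,0)[OX./XOX/OXO]-1
p4 X@[OXO/XOX/.XO]: (2,0)[OXO/XOX/XXO]+1*
p5 O@[OXO/XOX/XXO] terminal -1; root [.../XOX/.XO] d7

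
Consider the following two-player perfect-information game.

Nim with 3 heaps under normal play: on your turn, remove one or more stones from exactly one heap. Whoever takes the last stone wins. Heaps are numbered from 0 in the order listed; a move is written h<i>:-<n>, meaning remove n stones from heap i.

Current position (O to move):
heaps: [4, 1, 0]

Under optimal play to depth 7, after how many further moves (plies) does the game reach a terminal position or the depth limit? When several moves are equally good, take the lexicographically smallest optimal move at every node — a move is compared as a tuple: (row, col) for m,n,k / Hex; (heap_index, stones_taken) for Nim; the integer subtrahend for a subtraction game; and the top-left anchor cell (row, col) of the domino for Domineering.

PV length from [(4,1,0)]: 3 plies

ply 1, O at (4,1,0) | h0:-1=-1→(3,1,0); h0:-2=-1→(2,1,0); h0:-3=+1→(1,1,0)*; h0:-4=-1→(0,1,0); h1:-1=-1→(4,0,0)
ply 2, X at (1,1,0) | h0:-1=-1→(0,1,0)*; h1:-1=-1→(1,0,0)
ply 3, O at (0,1,0) | h1:-1=+1→(0,0,0)*
ply 4: (0,0,0) is terminal -1 (X); from (4,1,0) depth 7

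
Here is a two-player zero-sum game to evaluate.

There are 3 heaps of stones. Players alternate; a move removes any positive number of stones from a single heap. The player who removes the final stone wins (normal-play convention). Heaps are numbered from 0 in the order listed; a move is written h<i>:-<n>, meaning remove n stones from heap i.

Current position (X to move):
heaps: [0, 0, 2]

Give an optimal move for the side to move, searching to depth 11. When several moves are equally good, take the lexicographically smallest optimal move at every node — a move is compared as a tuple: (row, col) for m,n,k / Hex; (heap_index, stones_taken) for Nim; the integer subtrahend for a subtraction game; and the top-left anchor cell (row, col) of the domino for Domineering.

p1 X@[(0,0,2)]: h2:-1[(0,0,1)]-1 h2:-2[(0,0,0)]+1*
p2 O@[(0,0,0)] terminal -1; root [(0,0,2)] d11

X's best at [(0,0,2)]: h2:-2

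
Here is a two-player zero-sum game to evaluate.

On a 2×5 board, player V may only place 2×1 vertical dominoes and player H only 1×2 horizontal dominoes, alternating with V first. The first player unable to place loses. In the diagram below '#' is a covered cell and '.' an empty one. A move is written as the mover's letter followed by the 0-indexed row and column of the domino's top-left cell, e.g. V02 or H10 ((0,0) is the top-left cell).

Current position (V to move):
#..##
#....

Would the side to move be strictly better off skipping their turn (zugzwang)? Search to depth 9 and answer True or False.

zugzwang(#..##/#...., V) = False

[#..##/#....] V move#1: V01:-1/##.##/##..., V02:+1/#.###/#.#..*
[#.###/#.#..] H move#2: H13:-1/#.###/#.###*
[#.###/#.###] V move#3: V01:+1/#####/#####*
[#####/#####] end (terminal -1, H#4); searched #..##/#.... to 9
suppose V passes — search the same position with H to move:
pass> [#..##/#....] H move#1: H01:+1/#####/#....*, H11:+1/#..##/###.., H12:-1/#..##/#.##., H13:-1/#..##/#..##
pass> [#####/#....] end (terminal -1, V#2); searched #..##/#.... to 9
for V: play +1, pass -1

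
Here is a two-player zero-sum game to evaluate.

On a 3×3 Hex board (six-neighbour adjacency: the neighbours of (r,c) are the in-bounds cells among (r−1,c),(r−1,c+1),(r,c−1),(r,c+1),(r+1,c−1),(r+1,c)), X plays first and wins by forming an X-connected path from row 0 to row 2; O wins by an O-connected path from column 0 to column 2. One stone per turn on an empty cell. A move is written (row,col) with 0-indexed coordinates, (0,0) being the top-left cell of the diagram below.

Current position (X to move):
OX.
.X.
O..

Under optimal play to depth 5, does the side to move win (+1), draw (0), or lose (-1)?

[OX./.X./O..] X move#1: (0,2):-1/OXX/.X./O.., (1,0):-1/OX./XX./O.., (1,2):+1/OX./.XX/O..*, (2,1):+1/OX./.X./OX., (2,2):+1/OX./.X./O.X
[OX./.XX/O..] O move#2: (0,2):-1/OXO/.XX/O..*, (1,0):-1/OX./OXX/O.., (2,1):-1/OX./.XX/OO., (2,2):-1/OX./.XX/O.O
[OXO/.XX/O..] X move#3: (1,0):+1/OXO/XXX/O..*, (2,1):+1/OXO/.XX/OX., (2,2):+1/OXO/.XX/O.X
[OXO/XXX/O..] O move#4: (2,1):-1/OXO/XXX/OO.*, (2,2):-1/OXO/XXX/O.O
[OXO/XXX/OO.] X move#5: (2,2):+1/OXO/XXX/OOX*
[OXO/XXX/OOX] end (terminal -1, O#6); searched OX./.X./O.. to 5

value(OX./.X./O.., X) = +1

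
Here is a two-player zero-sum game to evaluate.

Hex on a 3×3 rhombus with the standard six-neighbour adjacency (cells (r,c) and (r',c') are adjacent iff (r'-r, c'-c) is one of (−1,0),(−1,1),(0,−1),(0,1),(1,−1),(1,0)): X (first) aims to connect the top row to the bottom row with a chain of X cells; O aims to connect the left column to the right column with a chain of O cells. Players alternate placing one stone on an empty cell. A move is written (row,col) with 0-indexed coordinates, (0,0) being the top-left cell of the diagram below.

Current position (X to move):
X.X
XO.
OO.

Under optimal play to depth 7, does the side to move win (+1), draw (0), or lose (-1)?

[X.X/XO./OO.] X move#1: (0,1):-1/XXX/XO./OO.*, (1,2):-1/X.X/XOX/OO., (2,2):-1/X.X/XO./OOX
[XXX/XO./OO.] O move#2: (1,2):+1/XXX/XOO/OO.*, (2,2):+1/XXX/XO./OOO
[XXX/XOO/OO.] end (terminal -1, X#3); searched X.X/XO./OO. to 7

value(X.X/XO./OO., X) = -1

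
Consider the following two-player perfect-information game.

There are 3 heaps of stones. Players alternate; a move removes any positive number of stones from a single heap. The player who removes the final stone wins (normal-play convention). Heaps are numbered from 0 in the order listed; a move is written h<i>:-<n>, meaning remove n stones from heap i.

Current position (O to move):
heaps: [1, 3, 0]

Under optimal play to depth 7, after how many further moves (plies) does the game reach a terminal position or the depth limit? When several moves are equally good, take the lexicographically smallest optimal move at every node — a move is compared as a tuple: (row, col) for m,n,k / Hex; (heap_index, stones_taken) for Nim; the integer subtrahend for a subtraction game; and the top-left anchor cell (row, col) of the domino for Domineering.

PV length from [(1,3,0)]: 3 plies

p1 O@[(1,3,0)]: h0:-1[(0,3,0)]-1 h1:-1[(1,2,0)]-1 h1:-2[(1,1,0)]+1* h1:-3[(1,0,0)]-1
p2 X@[(1,1,0)]: h0:-1[(0,1,0)]-1* h1:-1[(1,0,0)]-1
p3 O@[(0,1,0)]: h1:-1[(0,0,0)]+1*
p4 X@[(0,0,0)] terminal -1; root [(1,3,0)] d7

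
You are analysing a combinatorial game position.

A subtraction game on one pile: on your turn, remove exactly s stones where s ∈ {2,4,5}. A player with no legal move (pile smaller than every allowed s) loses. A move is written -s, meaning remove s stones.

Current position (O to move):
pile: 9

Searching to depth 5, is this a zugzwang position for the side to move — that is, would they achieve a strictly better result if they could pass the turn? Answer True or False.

zugzwang(9, O) = False

[9] O move#1: -2:+1/7*, -4:-1/5, -5:-1/4
[7] X move#2: -2:-1/5*, -4:-1/3, -5:-1/2
[5] O move#3: -2:-1/3, -4:+1/1*, -5:+1/0
[1] end (terminal -1, X#4); searched 9 to 5
suppose O passes — search the same position with X to move:
pass> [9] X move#1: -2:+1/7*, -4:-1/5, -5:-1/4
pass> [7] O move#2: -2:-1/5*, -4:-1/3, -5:-1/2
pass> [5] X move#3: -2:-1/3, -4:+1/1*, -5:+1/0
pass> [1] end (terminal -1, O#4); searched 9 to 5
for O: play +1, pass -1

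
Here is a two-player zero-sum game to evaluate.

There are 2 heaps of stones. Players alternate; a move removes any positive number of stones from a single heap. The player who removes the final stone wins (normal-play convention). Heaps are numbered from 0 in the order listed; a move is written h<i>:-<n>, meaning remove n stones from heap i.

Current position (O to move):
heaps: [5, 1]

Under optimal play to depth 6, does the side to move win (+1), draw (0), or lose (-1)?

value((5,1), O) = +1

p1 O@[(5,1)]: h0:-1[(4,1)]-1 h0:-2[(3,1)]-1 h0:-3[(2,1)]-1 h0:-4[(1,1)]+1* h0:-5[(0,1)]-1 h1:-1[(5,0)]-1
p2 X@[(1,1)]: h0:-1[(0,1)]-1* h1:-1[(1,0)]-1
p3 O@[(0,1)]: h1:-1[(0,0)]+1*
p4 X@[(0,0)] terminal -1; root [(5,1)] d6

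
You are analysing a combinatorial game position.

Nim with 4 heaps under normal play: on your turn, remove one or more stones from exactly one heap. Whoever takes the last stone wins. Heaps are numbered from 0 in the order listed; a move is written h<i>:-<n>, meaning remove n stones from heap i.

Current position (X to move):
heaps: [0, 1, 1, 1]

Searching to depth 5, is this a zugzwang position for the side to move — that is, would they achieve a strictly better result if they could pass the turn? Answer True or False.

p1 X@[(0,1,1,1)]: h1:-1[(0,0,1,1)]+1* h2:-1[(0,1,0,1)]+1 h3:-1[(0,1,1,0)]+1
p2 O@[(0,0,1,1)]: h2:-1[(0,0,0,1)]-1* h3:-1[(0,0,1,0)]-1
p3 X@[(0,0,0,1)]: h3:-1[(0,0,0,0)]+1*
p4 O@[(0,0,0,0)] terminal -1; root [(0,1,1,1)] d5
pass branch (O moves first from the same position):
  | p1 O@[(0,1,1,1)]: h1:-1[(0,0,1,1)]+1* h2:-1[(0,1,0,1)]+1 h3:-1[(0,1,1,0)]+1
  | p2 X@[(0,0,1,1)]: h2:-1[(0,0,0,1)]-1* h3:-1[(0,0,1,0)]-1
  | p3 O@[(0,0,0,1)]: h3:-1[(0,0,0,0)]+1*
  | p4 X@[(0,0,0,0)] terminal -1; root [(0,1,1,1)] d5
X moving scores +1; X passing scores -1

zugzwang((0,1,1,1), X) = False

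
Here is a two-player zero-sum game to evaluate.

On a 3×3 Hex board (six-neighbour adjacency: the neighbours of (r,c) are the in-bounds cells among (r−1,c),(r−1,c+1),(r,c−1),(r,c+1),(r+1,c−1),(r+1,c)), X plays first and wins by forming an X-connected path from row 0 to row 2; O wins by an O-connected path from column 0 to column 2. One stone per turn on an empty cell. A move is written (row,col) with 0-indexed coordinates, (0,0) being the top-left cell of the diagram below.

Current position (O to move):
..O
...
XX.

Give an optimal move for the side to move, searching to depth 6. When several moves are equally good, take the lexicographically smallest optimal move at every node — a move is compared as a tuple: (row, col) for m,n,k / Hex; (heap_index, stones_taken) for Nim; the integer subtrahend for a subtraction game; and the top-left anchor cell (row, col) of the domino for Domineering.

[..O/.../XX.] O move#1: (0,0):-1/O.O/.../XX., (0,1):+1/.OO/.../XX.*, (1,0):+1/..O/O../XX., (1,1):-1/..O/.O./XX., (1,2):-1/..O/..O/XX., (2,2):-1/..O/.../XXO
[.OO/.../XX.] X move#2: (0,0):-1/XOO/.../XX.*, (1,0):-1/.OO/X../XX., (1,1):-1/.OO/.X./XX., (1,2):-1/.OO/..X/XX., (2,2):-1/.OO/.../XXX
[XOO/.../XX.] O move#3: (1,0):+1/XOO/O../XX.*, (1,1):-1/XOO/.O./XX., (1,2):-1/XOO/..O/XX., (2,2):-1/XOO/.../XXO
[XOO/O../XX.] end (terminal -1, X#4); searched ..O/.../XX. to 6

O's best at [..O/.../XX.]: (0,1)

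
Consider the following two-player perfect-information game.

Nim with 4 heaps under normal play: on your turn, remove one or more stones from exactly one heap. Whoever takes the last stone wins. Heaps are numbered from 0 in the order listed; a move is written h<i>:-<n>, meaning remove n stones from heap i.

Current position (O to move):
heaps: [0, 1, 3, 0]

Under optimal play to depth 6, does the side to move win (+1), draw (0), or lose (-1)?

[(0,1,3,0)] O move#1: h1:-1:-1/(0,0,3,0), h2:-1:-1/(0,1,2,0), h2:-2:+1/(0,1,1,0)*, h2:-3:-1/(0,1,0,0)
[(0,1,1,0)] X move#2: h1:-1:-1/(0,0,1,0)*, h2:-1:-1/(0,1,0,0)
[(0,0,1,0)] O move#3: h2:-1:+1/(0,0,0,0)*
[(0,0,0,0)] end (terminal -1, X#4); searched (0,1,3,0) to 6

value((0,1,3,0), O) = +1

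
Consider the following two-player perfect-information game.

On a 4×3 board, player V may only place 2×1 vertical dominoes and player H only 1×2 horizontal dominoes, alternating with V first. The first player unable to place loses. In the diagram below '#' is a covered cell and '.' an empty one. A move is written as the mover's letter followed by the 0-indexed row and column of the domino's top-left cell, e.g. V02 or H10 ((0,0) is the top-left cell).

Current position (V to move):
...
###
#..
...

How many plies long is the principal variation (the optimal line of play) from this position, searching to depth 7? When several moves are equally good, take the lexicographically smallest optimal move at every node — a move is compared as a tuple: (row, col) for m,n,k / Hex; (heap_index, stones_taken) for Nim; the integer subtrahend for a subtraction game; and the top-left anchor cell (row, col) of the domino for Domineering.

[.../###/#../...] V move#1: V21:+1/.../###/##./.#.*, V22:-1/.../###/#.#/..#
[.../###/##./.#.] H move#2: H00:-1/##./###/##./.#.*, H01:-1/.##/###/##./.#.
[##./###/##./.#.] V move#3: V22:+1/##./###/###/.##*
[##./###/###/.##] end (terminal -1, H#4); searched .../###/#../... to 7

PV length from [.../###/#../...]: 3 plies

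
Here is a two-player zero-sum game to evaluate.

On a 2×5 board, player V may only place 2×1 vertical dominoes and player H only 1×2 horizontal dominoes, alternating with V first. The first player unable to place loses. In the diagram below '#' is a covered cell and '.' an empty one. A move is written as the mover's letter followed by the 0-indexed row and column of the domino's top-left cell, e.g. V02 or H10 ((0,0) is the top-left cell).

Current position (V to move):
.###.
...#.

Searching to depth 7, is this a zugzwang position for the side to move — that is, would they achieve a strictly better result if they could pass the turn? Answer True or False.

[.###./...#.] V move#1: V00:+1/####./#..#.*, V04:-1/.####/...##
[####./#..#.] H move#2: H11:-1/####./####.*
[####./####.] V move#3: V04:+1/#####/#####*
[#####/#####] end (terminal -1, H#4); searched .###./...#. to 7
if V skipped the turn, H would face:
~ [.###./...#.] H move#1: H10:-1/.###./##.#.*, H11:-1/.###./.###.
~ [.###./##.#.] V move#2: V04:+1/.####/##.##*
~ [.####/##.##] end (terminal -1, H#3); searched .###./...#. to 7
compare (V): move=+1 vs pass=+1

zugzwang(.###./...#., V) = False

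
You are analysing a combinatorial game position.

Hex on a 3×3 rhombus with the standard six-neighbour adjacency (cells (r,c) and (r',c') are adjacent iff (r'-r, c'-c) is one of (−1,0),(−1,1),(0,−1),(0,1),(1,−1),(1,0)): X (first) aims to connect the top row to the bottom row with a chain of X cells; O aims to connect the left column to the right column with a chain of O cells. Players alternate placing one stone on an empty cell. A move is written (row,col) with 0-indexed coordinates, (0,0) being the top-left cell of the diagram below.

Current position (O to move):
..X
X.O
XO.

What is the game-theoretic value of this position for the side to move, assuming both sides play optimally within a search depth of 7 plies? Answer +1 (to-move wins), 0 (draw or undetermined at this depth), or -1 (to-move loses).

value(..X/X.O/XO., O) = -1

p1 O@[..X/X.O/XO.]: (0,0)[O.X/X.O/XO.]-1* (0,1)[.OX/X.O/XO.]-1 (1,1)[..X/XOO/XO.]-1 (2,2)[..X/X.O/XOO]-1
p2 X@[O.X/X.O/XO.]: (0,1)[OXX/X.O/XO.]+1* (1,1)[O.X/XXO/XO.]+1 (2,2)[O.X/X.O/XOX]+1
p3 O@[OXX/X.O/XO.] terminal -1; root [..X/X.O/XO.] d7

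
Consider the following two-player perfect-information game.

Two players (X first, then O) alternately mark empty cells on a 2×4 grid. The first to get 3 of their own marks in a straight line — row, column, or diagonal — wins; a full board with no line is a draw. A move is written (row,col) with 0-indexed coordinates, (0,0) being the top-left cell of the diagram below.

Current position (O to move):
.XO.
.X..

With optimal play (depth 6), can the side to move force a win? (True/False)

[.XO./.X..] O move#1: (0,0):-1/OXO./.X.., (0,3):-1/.XOO/.X.., (1,0):+0/.XO./OX..*, (1,2):+0/.XO./.XO., (1,3):+0/.XO./.X.O
[.XO./OX..] X move#2: (0,0):+0/XXO./OX..*, (0,3):+0/.XOX/OX.., (1,2):+0/.XO./OXX., (1,3):+0/.XO./OX.X
[XXO./OX..] O move#3: (0,3):+0/XXOO/OX..*, (1,2):+0/XXO./OXO., (1,3):+0/XXO./OX.O
[XXOO/OX..] X move#4: (1,2):+0/XXOO/OXX.*, (1,3):+0/XXOO/OX.X
[XXOO/OXX.] O move#5: (1,3):+0/XXOO/OXXO*
[XXOO/OXXO] end (terminal +0, X#6); searched .XO./.X.. to 6

O winning at [.XO./.X..]: False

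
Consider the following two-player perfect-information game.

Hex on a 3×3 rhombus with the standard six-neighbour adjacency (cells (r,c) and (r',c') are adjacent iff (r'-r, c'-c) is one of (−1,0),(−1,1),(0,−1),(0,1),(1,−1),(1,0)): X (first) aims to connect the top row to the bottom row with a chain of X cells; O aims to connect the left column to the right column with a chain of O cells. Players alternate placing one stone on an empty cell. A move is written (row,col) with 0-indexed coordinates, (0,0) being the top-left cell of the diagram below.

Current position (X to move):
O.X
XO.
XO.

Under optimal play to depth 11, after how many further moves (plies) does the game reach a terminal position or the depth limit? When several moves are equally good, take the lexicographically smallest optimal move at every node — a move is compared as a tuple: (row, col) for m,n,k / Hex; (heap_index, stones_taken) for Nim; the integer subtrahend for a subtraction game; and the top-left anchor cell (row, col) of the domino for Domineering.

p1 X@[O.X/XO./XO.]: (0,1)[OXX/XO./XO.]+1* (1,2)[O.X/XOX/XO.]+1 (2,2)[O.X/XO./XOX]+1
p2 O@[OXX/XO./XO.] terminal -1; root [O.X/XO./XO.] d11

PV length from [O.X/XO./XO.]: 1 ply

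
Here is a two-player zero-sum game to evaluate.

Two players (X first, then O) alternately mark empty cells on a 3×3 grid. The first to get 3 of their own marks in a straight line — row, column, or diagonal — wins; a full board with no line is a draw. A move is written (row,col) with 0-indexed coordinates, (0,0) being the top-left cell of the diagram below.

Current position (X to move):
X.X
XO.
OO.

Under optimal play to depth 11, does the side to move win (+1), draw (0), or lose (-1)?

p1 X@[X.X/XO./OO.]: (0,1)[XXX/XO./OO.]+1* (1,2)[X.X/XOX/OO.]-1 (2,2)[X.X/XO./OOX]-1
p2 O@[XXX/XO./OO.] terminal -1; root [X.X/XO./OO.] d11

value(X.X/XO./OO., X) = +1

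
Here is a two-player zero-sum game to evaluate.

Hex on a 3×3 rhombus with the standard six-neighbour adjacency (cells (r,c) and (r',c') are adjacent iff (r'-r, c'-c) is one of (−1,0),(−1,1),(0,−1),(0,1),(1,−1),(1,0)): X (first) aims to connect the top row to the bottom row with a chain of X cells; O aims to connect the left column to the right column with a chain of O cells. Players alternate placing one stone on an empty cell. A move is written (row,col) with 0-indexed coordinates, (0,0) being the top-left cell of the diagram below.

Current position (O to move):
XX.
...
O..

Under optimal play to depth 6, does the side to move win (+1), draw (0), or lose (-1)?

ply 1, O at XX./.../O.. | (0,2)=+1→XXO/.../O..*; (1,0)=-1→XX./O../O..; (1,1)=+1→XX./.O./O..; (1,2)=+1→XX./..O/O..; (2,1)=+1→XX./.../OO.; (2,2)=+1→XX./.../O.O
ply 2, X at XXO/.../O.. | (1,0)=-1→XXO/X../O..*; (1,1)=-1→XXO/.X./O..; (1,2)=-1→XXO/..X/O..; (2,1)=-1→XXO/.../OX.; (2,2)=-1→XXO/.../O.X
ply 3, O at XXO/X../O.. | (1,1)=+1→XXO/XO./O..*; (1,2)=+1→XXO/X.O/O..; (2,1)=+1→XXO/X../OO.; (2,2)=+1→XXO/X../O.O
ply 4: XXO/XO./O.. is terminal -1 (X); from XX./.../O.. depth 6

value(XX./.../O.., O) = +1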